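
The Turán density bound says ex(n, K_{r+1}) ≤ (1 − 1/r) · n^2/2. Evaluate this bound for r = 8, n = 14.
Turán density bound = (7/8) · 14^2/2 = 343/4 ≈ 85.75

Turán's theorem: ex(n, K_{r+1}) is achieved by the complete r-partite Turán graph T(n, r) with parts as balanced as possible, and is at most (1 − 1/r) · n^2/2. For r = 8, n = 14: the density bound is (7/8) · 196/2 = 343/4 ≈ 85.75. The integer-valued extremum is e(T(14, 8)) = 85, which is strictly less than the density bound 343/4 since 8 ∤ 14 (the parts of T(14, 8) cannot all be equal).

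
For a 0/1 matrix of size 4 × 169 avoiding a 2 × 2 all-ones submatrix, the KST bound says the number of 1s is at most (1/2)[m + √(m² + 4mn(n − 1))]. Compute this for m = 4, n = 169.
z(4, 169; 2, 2) ≤ (1/2)[4 + √(4² + 4·4·169·168)] = (1/2)[4 + √454288] = 339.0045

Kővári–Sós–Turán: let r_1, ..., r_4 be the row sums and z = Σ r_i the total number of 1s. Each pair of columns can share at most one row with both entries 1 (else a 2×2 all-ones block appears), so Σ_i C(r_i, 2) ≤ C(169, 2) = 14196. By convexity Σ_i C(r_i, 2) ≥ 4·C(z/4, 2) = z(z − 4)/(2·4), giving z² − 4z − 4·169·168 ≤ 0 and hence z ≤ (1/2)[4 + √(16 + 4·113568)] = (1/2)[4 + √454288] ≈ (1/2)(4 + 674.0089) = 339.0045.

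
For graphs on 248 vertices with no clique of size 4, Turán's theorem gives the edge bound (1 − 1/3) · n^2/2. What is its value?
Turán density bound = (2/3) · 248^2/2 = 61504/3 ≈ 20501.3333

Turán's theorem: ex(n, K_{r+1}) is achieved by the complete r-partite Turán graph T(n, r) with parts as balanced as possible, and is at most (1 − 1/r) · n^2/2. For r = 3, n = 248: the density bound is (2/3) · 61504/2 = 61504/3 ≈ 20501.3333. The integer-valued extremum is e(T(248, 3)) = 20501, which is strictly less than the density bound 61504/3 since 3 ∤ 248 (the parts of T(248, 3) cannot all be equal).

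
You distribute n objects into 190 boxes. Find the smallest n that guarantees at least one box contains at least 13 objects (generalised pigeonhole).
n = (13 − 1)·190 + 1 = 2281

By the generalised pigeonhole principle, to guarantee some box contains ≥ r objects we need more than (r − 1) · k objects total. Threshold: n = (r − 1) · k + 1. With r = 13 and k = 190: n = 12 · 190 + 1 = 2280 + 1 = 2281. For n = 2280 = 12 · 190, we can put exactly 12 objects in every box, avoiding 13 in any single one — so 2281 is tight.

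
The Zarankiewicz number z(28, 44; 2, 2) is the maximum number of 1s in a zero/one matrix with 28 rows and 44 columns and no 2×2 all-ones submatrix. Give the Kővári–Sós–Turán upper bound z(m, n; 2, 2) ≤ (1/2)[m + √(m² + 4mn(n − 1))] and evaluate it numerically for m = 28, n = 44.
z(28, 44; 2, 2) ≤ (1/2)[28 + √(28² + 4·28·44·43)] = (1/2)[28 + √212688] = 244.5905

Kővári–Sós–Turán: let r_1, ..., r_28 be the row sums and z = Σ r_i the total number of 1s. Each pair of columns can share at most one row with both entries 1 (else a 2×2 all-ones block appears), so Σ_i C(r_i, 2) ≤ C(44, 2) = 946. By convexity Σ_i C(r_i, 2) ≥ 28·C(z/28, 2) = z(z − 28)/(2·28), giving z² − 28z − 28·44·43 ≤ 0 and hence z ≤ (1/2)[28 + √(784 + 4·52976)] = (1/2)[28 + √212688] ≈ (1/2)(28 + 461.1811) = 244.5905.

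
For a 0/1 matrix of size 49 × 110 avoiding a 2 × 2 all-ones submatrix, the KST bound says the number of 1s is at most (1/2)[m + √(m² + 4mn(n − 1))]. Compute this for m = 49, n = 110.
z(49, 110; 2, 2) ≤ (1/2)[49 + √(49² + 4·49·110·109)] = (1/2)[49 + √2352441] = 791.3835

Kővári–Sós–Turán: let r_1, ..., r_49 be the row sums and z = Σ r_i the total number of 1s. Each pair of columns can share at most one row with both entries 1 (else a 2×2 all-ones block appears), so Σ_i C(r_i, 2) ≤ C(110, 2) = 5995. By convexity Σ_i C(r_i, 2) ≥ 49·C(z/49, 2) = z(z − 49)/(2·49), giving z² − 49z − 49·110·109 ≤ 0 and hence z ≤ (1/2)[49 + √(2401 + 4·587510)] = (1/2)[49 + √2352441] ≈ (1/2)(49 + 1533.7669) = 791.3835.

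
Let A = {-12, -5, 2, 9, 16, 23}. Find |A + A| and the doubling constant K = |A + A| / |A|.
K = |A + A| / |A| = 11/6

Enumerate A + A = {a + b : a, b ∈ A}. With |A| = 6, there are |A|^2 = 36 ordered sum pairs; collecting distinct values, A + A = {-24, -17, -10, -3, 4, 11, 18, 25, 32, 39, 46}, so |A + A| = 11. Thus K = 11/6. Here |A + A| = 2|A| − 1 = 11, the minimum possible — so K = 11/6 is minimal, which holds iff A is an arithmetic progression.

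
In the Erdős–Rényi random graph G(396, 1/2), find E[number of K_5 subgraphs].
E[# K_5] = C(396, 5) · (1/2)^C(5, 2) = 79119926424 / 2^10 = 9889990803/128 = 77265553.1484375

For each 5-subset S of vertices (there are C(396, 5) = 79119926424 such S), let X_S = 1 if S induces a K_5 (all C(5, 2) = 10 edges present). Then P(X_S = 1) = (1/2)^10 = 1/1024. By linearity of expectation, E[# K_5] = C(396, 5) · (1/2)^10 = 79119926424 / 1024 = 9889990803/128 = 77265553.1484375.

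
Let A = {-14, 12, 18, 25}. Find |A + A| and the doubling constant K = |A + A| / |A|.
K = |A + A| / |A| = 10/4 = 5/2

Enumerate A + A = {a + b : a, b ∈ A}. With |A| = 4, there are |A|^2 = 16 ordered sum pairs; collecting distinct values, A + A = {-28, -2, 4, 11, 24, 30, 36, 37, 43, 50}, so |A + A| = 10. Thus K = 10/4 = 5/2. For comparison, the minimum possible |A + A| over all 4-element sets is 2·4 − 1 = 7 (so min K = 7/4), attained only by arithmetic progressions.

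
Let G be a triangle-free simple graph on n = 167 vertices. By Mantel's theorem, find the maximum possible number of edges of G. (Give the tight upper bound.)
ex(167, K_3) = ⌊167^2/4⌋ = 6972

Mantel (1907): a triangle-free graph on n vertices has at most ⌊n^2/4⌋ edges, with equality for the complete bipartite graph K_{⌊n/2⌋, ⌈n/2⌉}. For n = 167: ⌊167^2/4⌋ = ⌊27889/4⌋ = 6972. The extremal graph is K_{83, 84}, which has 83·84 = 6972 edges.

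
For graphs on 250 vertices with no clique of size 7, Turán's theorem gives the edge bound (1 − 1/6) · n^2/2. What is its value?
Turán density bound = (5/6) · 250^2/2 = 78125/3 ≈ 26041.6667

Turán's theorem: ex(n, K_{r+1}) is achieved by the complete r-partite Turán graph T(n, r) with parts as balanced as possible, and is at most (1 − 1/r) · n^2/2. For r = 6, n = 250: the density bound is (5/6) · 62500/2 = 78125/3 ≈ 26041.6667. The integer-valued extremum is e(T(250, 6)) = 26041, which is strictly less than the density bound 78125/3 since 6 ∤ 250 (the parts of T(250, 6) cannot all be equal).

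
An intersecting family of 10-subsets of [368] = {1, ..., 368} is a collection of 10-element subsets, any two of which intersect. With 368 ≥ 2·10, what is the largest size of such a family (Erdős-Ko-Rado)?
max |F| = C(367, 9) = 301507216753499185

The Erdős-Ko-Rado theorem states: for n ≥ 2k, an intersecting family of k-subsets of an n-element set has size at most C(n − 1, k − 1), with equality for 'star' families {A ⊆ [n] : |A| = k, i ∈ A} (fix an element i). For n = 368, k = 10: C(367, 9) = 301507216753499185.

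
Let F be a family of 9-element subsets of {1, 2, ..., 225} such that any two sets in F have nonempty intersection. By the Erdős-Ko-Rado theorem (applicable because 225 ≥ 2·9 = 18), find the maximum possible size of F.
max |F| = C(224, 8) = 138535357316356

The Erdős-Ko-Rado theorem states: for n ≥ 2k, an intersecting family of k-subsets of an n-element set has size at most C(n − 1, k − 1), with equality for 'star' families {A ⊆ [n] : |A| = k, i ∈ A} (fix an element i). For n = 225, k = 9: C(224, 8) = 138535357316356.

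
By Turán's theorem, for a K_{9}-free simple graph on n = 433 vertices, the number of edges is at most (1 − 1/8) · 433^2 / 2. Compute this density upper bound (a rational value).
Turán density bound = (7/8) · 433^2/2 = 1312423/16 ≈ 82026.4375

Turán's theorem: ex(n, K_{r+1}) is achieved by the complete r-partite Turán graph T(n, r) with parts as balanced as possible, and is at most (1 − 1/r) · n^2/2. For r = 8, n = 433: the density bound is (7/8) · 187489/2 = 1312423/16 ≈ 82026.4375. The integer-valued extremum is e(T(433, 8)) = 82026, which is strictly less than the density bound 1312423/16 since 8 ∤ 433 (the parts of T(433, 8) cannot all be equal).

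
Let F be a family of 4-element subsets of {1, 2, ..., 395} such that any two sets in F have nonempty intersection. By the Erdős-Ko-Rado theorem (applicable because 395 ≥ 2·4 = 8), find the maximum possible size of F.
max |F| = C(394, 3) = 10116344

The Erdős-Ko-Rado theorem states: for n ≥ 2k, an intersecting family of k-subsets of an n-element set has size at most C(n − 1, k − 1), with equality for 'star' families {A ⊆ [n] : |A| = k, i ∈ A} (fix an element i). For n = 395, k = 4: C(394, 3) = 10116344.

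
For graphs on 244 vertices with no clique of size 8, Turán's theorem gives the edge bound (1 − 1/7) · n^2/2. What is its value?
Turán density bound = (6/7) · 244^2/2 = 178608/7 ≈ 25515.4286

Turán's theorem: ex(n, K_{r+1}) is achieved by the complete r-partite Turán graph T(n, r) with parts as balanced as possible, and is at most (1 − 1/r) · n^2/2. For r = 7, n = 244: the density bound is (6/7) · 59536/2 = 178608/7 ≈ 25515.4286. The integer-valued extremum is e(T(244, 7)) = 25515, which is strictly less than the density bound 178608/7 since 7 ∤ 244 (the parts of T(244, 7) cannot all be equal).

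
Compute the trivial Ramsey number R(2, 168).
R(2, 168) = 168

R(2, k) = k for all k ≥ 2: in a 2-colouring of K_k, either some edge is red (a red K_2) or all edges are blue (a blue K_k). And K_{167} coloured all-blue has no blue K_168, so R(2, 168) > 167. Hence R(2, 168) = 168.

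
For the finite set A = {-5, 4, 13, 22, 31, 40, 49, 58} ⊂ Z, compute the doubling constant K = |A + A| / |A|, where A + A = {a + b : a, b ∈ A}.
K = |A + A| / |A| = 15/8

Enumerate A + A = {a + b : a, b ∈ A}. With |A| = 8, there are |A|^2 = 64 ordered sum pairs; collecting distinct values, A + A = {-10, -1, 8, 17, 26, 35, 44, 53, 62, 71, 80, 89, 98, 107, 116}, so |A + A| = 15. Thus K = 15/8. Here |A + A| = 2|A| − 1 = 15, the minimum possible — so K = 15/8 is minimal, which holds iff A is an arithmetic progression.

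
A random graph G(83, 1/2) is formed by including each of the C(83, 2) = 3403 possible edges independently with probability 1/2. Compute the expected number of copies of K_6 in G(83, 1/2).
E[# K_6] = C(83, 6) · (1/2)^C(6, 2) = 377447148 / 2^15 = 94361787/8192 ≈ 11518.772827

For each 6-subset S of vertices (there are C(83, 6) = 377447148 such S), let X_S = 1 if S induces a K_6 (all C(6, 2) = 15 edges present). Then P(X_S = 1) = (1/2)^15 = 1/32768. By linearity of expectation, E[# K_6] = C(83, 6) · (1/2)^15 = 377447148 / 32768 = 94361787/8192 ≈ 11518.772827.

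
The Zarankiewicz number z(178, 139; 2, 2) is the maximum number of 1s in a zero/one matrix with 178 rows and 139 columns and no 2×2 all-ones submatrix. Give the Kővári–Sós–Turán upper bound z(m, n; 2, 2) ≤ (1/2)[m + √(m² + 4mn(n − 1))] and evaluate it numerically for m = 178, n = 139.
z(178, 139; 2, 2) ≤ (1/2)[178 + √(178² + 4·178·139·138)] = (1/2)[178 + √13689268] = 1938.9505

Kővári–Sós–Turán: let r_1, ..., r_178 be the row sums and z = Σ r_i the total number of 1s. Each pair of columns can share at most one row with both entries 1 (else a 2×2 all-ones block appears), so Σ_i C(r_i, 2) ≤ C(139, 2) = 9591. By convexity Σ_i C(r_i, 2) ≥ 178·C(z/178, 2) = z(z − 178)/(2·178), giving z² − 178z − 178·139·138 ≤ 0 and hence z ≤ (1/2)[178 + √(31684 + 4·3414396)] = (1/2)[178 + √13689268] ≈ (1/2)(178 + 3699.9011) = 1938.9505.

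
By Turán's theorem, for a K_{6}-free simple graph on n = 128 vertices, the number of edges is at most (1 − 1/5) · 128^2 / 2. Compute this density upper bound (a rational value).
Turán density bound = (4/5) · 128^2/2 = 32768/5 ≈ 6553.6

Turán's theorem: ex(n, K_{r+1}) is achieved by the complete r-partite Turán graph T(n, r) with parts as balanced as possible, and is at most (1 − 1/r) · n^2/2. For r = 5, n = 128: the density bound is (4/5) · 16384/2 = 32768/5 ≈ 6553.6. The integer-valued extremum is e(T(128, 5)) = 6553, which is strictly less than the density bound 32768/5 since 5 ∤ 128 (the parts of T(128, 5) cannot all be equal).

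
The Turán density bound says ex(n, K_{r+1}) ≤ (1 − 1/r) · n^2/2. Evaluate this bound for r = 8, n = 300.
Turán density bound = (7/8) · 300^2/2 = 39375

Turán's theorem: ex(n, K_{r+1}) is achieved by the complete r-partite Turán graph T(n, r) with parts as balanced as possible, and is at most (1 − 1/r) · n^2/2. For r = 8, n = 300: the density bound is (7/8) · 90000/2 = 39375. The integer-valued extremum is e(T(300, 8)) = 39374, which is strictly less than the density bound 39375 since 8 ∤ 300 (the parts of T(300, 8) cannot all be equal).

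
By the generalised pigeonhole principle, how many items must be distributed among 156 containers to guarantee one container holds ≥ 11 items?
n = (11 − 1)·156 + 1 = 1561

By the generalised pigeonhole principle, to guarantee some box contains ≥ r objects we need more than (r − 1) · k objects total. Threshold: n = (r − 1) · k + 1. With r = 11 and k = 156: n = 10 · 156 + 1 = 1560 + 1 = 1561. For n = 1560 = 10 · 156, we can put exactly 10 objects in every box, avoiding 11 in any single one — so 1561 is tight.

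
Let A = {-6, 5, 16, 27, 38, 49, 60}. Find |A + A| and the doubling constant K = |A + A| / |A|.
K = |A + A| / |A| = 13/7

Enumerate A + A = {a + b : a, b ∈ A}. With |A| = 7, there are |A|^2 = 49 ordered sum pairs; collecting distinct values, A + A = {-12, -1, 10, 21, 32, 43, 54, 65, 76, 87, 98, 109, 120}, so |A + A| = 13. Thus K = 13/7. Here |A + A| = 2|A| − 1 = 13, the minimum possible — so K = 13/7 is minimal, which holds iff A is an arithmetic progression.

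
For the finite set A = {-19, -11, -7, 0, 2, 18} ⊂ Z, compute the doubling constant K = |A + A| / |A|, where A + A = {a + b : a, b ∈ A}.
K = |A + A| / |A| = 21/6 = 7/2

Enumerate A + A = {a + b : a, b ∈ A}. With |A| = 6, there are |A|^2 = 36 ordered sum pairs; collecting distinct values, A + A = {-38, -30, -26, -22, -19, -18, -17, -14, -11, -9, -7, -5, -1, 0, 2, 4, 7, 11, 18, 20, 36}, so |A + A| = 21. Thus K = 21/6 = 7/2. For comparison, the minimum possible |A + A| over all 6-element sets is 2·6 − 1 = 11 (so min K = 11/6), attained only by arithmetic progressions.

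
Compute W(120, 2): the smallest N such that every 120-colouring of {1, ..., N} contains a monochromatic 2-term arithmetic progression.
W(120, 2) = 120 + 1 = 121

A 2-term AP is any pair of integers, so a monochromatic 2-AP exists iff some colour is used at least twice. With 120 colours, the colouring i ↦ i on {1, ..., 120} uses each colour once, avoiding any monochromatic pair, so W(120, 2) > 120. For {1, ..., 121}, pigeonhole forces two integers of the same colour, which form a monochromatic 2-AP. Hence W(120, 2) = 121.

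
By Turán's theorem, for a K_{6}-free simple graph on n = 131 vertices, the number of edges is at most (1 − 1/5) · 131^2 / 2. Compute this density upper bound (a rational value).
Turán density bound = (4/5) · 131^2/2 = 34322/5 ≈ 6864.4

Turán's theorem: ex(n, K_{r+1}) is achieved by the complete r-partite Turán graph T(n, r) with parts as balanced as possible, and is at most (1 − 1/r) · n^2/2. For r = 5, n = 131: the density bound is (4/5) · 17161/2 = 34322/5 ≈ 6864.4. The integer-valued extremum is e(T(131, 5)) = 6864, which is strictly less than the density bound 34322/5 since 5 ∤ 131 (the parts of T(131, 5) cannot all be equal).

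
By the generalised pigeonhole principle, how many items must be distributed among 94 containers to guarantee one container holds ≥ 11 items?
n = (11 − 1)·94 + 1 = 941

By the generalised pigeonhole principle, to guarantee some box contains ≥ r objects we need more than (r − 1) · k objects total. Threshold: n = (r − 1) · k + 1. With r = 11 and k = 94: n = 10 · 94 + 1 = 940 + 1 = 941. For n = 940 = 10 · 94, we can put exactly 10 objects in every box, avoiding 11 in any single one — so 941 is tight.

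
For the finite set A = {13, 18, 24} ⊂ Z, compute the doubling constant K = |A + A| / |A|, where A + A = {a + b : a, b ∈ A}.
K = |A + A| / |A| = 6/3 = 2

Enumerate A + A = {a + b : a, b ∈ A}. With |A| = 3, there are |A|^2 = 9 ordered sum pairs; collecting distinct values, A + A = {26, 31, 36, 37, 42, 48}, so |A + A| = 6. Thus K = 6/3 = 2. For comparison, the minimum possible |A + A| over all 3-element sets is 2·3 − 1 = 5 (so min K = 5/3), attained only by arithmetic progressions.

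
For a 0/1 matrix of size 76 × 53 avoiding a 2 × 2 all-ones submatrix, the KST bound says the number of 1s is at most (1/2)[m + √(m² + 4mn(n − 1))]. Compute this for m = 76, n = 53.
z(76, 53; 2, 2) ≤ (1/2)[76 + √(76² + 4·76·53·52)] = (1/2)[76 + √843600] = 497.2385

Kővári–Sós–Turán: let r_1, ..., r_76 be the row sums and z = Σ r_i the total number of 1s. Each pair of columns can share at most one row with both entries 1 (else a 2×2 all-ones block appears), so Σ_i C(r_i, 2) ≤ C(53, 2) = 1378. By convexity Σ_i C(r_i, 2) ≥ 76·C(z/76, 2) = z(z − 76)/(2·76), giving z² − 76z − 76·53·52 ≤ 0 and hence z ≤ (1/2)[76 + √(5776 + 4·209456)] = (1/2)[76 + √843600] ≈ (1/2)(76 + 918.477) = 497.2385.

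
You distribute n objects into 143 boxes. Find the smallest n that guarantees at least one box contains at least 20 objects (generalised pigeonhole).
n = (20 − 1)·143 + 1 = 2718

By the generalised pigeonhole principle, to guarantee some box contains ≥ r objects we need more than (r − 1) · k objects total. Threshold: n = (r − 1) · k + 1. With r = 20 and k = 143: n = 19 · 143 + 1 = 2717 + 1 = 2718. For n = 2717 = 19 · 143, we can put exactly 19 objects in every box, avoiding 20 in any single one — so 2718 is tight.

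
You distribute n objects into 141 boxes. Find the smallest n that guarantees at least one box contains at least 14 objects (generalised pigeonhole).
n = (14 − 1)·141 + 1 = 1834

By the generalised pigeonhole principle, to guarantee some box contains ≥ r objects we need more than (r − 1) · k objects total. Threshold: n = (r − 1) · k + 1. With r = 14 and k = 141: n = 13 · 141 + 1 = 1833 + 1 = 1834. For n = 1833 = 13 · 141, we can put exactly 13 objects in every box, avoiding 14 in any single one — so 1834 is tight.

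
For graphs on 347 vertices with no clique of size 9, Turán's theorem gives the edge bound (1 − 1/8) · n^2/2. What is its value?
Turán density bound = (7/8) · 347^2/2 = 842863/16 ≈ 52678.9375

Turán's theorem: ex(n, K_{r+1}) is achieved by the complete r-partite Turán graph T(n, r) with parts as balanced as possible, and is at most (1 − 1/r) · n^2/2. For r = 8, n = 347: the density bound is (7/8) · 120409/2 = 842863/16 ≈ 52678.9375. The integer-valued extremum is e(T(347, 8)) = 52678, which is strictly less than the density bound 842863/16 since 8 ∤ 347 (the parts of T(347, 8) cannot all be equal).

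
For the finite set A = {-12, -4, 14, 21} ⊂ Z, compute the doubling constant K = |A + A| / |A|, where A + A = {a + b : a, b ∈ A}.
K = |A + A| / |A| = 10/4 = 5/2

Enumerate A + A = {a + b : a, b ∈ A}. With |A| = 4, there are |A|^2 = 16 ordered sum pairs; collecting distinct values, A + A = {-24, -16, -8, 2, 9, 10, 17, 28, 35, 42}, so |A + A| = 10. Thus K = 10/4 = 5/2. For comparison, the minimum possible |A + A| over all 4-element sets is 2·4 − 1 = 7 (so min K = 7/4), attained only by arithmetic progressions.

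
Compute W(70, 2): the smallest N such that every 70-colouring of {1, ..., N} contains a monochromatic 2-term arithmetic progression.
W(70, 2) = 70 + 1 = 71

A 2-term AP is any pair of integers, so a monochromatic 2-AP exists iff some colour is used at least twice. With 70 colours, the colouring i ↦ i on {1, ..., 70} uses each colour once, avoiding any monochromatic pair, so W(70, 2) > 70. For {1, ..., 71}, pigeonhole forces two integers of the same colour, which form a monochromatic 2-AP. Hence W(70, 2) = 71.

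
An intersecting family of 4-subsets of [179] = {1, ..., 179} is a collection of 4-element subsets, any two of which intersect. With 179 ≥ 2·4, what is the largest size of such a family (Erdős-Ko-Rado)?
max |F| = C(178, 3) = 924176

Erdős-Ko-Rado (1961): when n ≥ 2k, max |F| = C(n−1, k−1). The bound is attained by the star {A : i ∈ A} for any fixed i ∈ [n]. Here C(179−1, 4−1) = C(178, 3) = 924176.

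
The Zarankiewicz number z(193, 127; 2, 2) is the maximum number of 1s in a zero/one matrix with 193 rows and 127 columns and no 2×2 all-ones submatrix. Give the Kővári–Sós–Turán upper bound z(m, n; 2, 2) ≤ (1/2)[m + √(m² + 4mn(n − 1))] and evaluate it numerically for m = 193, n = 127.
z(193, 127; 2, 2) ≤ (1/2)[193 + √(193² + 4·193·127·126)] = (1/2)[193 + √12390793] = 1856.5279

Kővári–Sós–Turán: let r_1, ..., r_193 be the row sums and z = Σ r_i the total number of 1s. Each pair of columns can share at most one row with both entries 1 (else a 2×2 all-ones block appears), so Σ_i C(r_i, 2) ≤ C(127, 2) = 8001. By convexity Σ_i C(r_i, 2) ≥ 193·C(z/193, 2) = z(z − 193)/(2·193), giving z² − 193z − 193·127·126 ≤ 0 and hence z ≤ (1/2)[193 + √(37249 + 4·3088386)] = (1/2)[193 + √12390793] ≈ (1/2)(193 + 3520.0558) = 1856.5279.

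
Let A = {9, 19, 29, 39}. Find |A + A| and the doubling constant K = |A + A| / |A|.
K = |A + A| / |A| = 7/4

Enumerate A + A = {a + b : a, b ∈ A}. With |A| = 4, there are |A|^2 = 16 ordered sum pairs; collecting distinct values, A + A = {18, 28, 38, 48, 58, 68, 78}, so |A + A| = 7. Thus K = 7/4. Here |A + A| = 2|A| − 1 = 7, the minimum possible — so K = 7/4 is minimal, which holds iff A is an arithmetic progression.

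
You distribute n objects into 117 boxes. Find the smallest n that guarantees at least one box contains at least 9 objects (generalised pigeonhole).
n = (9 − 1)·117 + 1 = 937

By the generalised pigeonhole principle, to guarantee some box contains ≥ r objects we need more than (r − 1) · k objects total. Threshold: n = (r − 1) · k + 1. With r = 9 and k = 117: n = 8 · 117 + 1 = 936 + 1 = 937. For n = 936 = 8 · 117, we can put exactly 8 objects in every box, avoiding 9 in any single one — so 937 is tight.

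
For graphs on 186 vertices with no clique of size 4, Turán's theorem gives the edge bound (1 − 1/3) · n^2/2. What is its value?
Turán density bound = (2/3) · 186^2/2 = 11532

Turán's theorem: ex(n, K_{r+1}) is achieved by the complete r-partite Turán graph T(n, r) with parts as balanced as possible, and is at most (1 − 1/r) · n^2/2. For r = 3, n = 186: the density bound is (2/3) · 34596/2 = 11532. Since 3 ∣ 186, the Turán graph T(186, 3) has parts of equal size 62, and its edge count e(T(186, 3)) = 11532 attains the density bound exactly.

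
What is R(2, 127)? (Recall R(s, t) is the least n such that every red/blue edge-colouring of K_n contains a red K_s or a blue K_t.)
R(2, 127) = 127

R(2, k) = k for all k ≥ 2: in a 2-colouring of K_k, either some edge is red (a red K_2) or all edges are blue (a blue K_k). And K_{126} coloured all-blue has no blue K_127, so R(2, 127) > 126. Hence R(2, 127) = 127.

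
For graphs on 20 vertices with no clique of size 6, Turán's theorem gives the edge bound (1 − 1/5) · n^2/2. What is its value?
Turán density bound = (4/5) · 20^2/2 = 160

Turán's theorem: ex(n, K_{r+1}) is achieved by the complete r-partite Turán graph T(n, r) with parts as balanced as possible, and is at most (1 − 1/r) · n^2/2. For r = 5, n = 20: the density bound is (4/5) · 400/2 = 160. Since 5 ∣ 20, the Turán graph T(20, 5) has parts of equal size 4, and its edge count e(T(20, 5)) = 160 attains the density bound exactly.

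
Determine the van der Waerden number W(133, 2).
W(133, 2) = 133 + 1 = 134

A 2-term AP is any pair of integers, so a monochromatic 2-AP exists iff some colour is used at least twice. With 133 colours, the colouring i ↦ i on {1, ..., 133} uses each colour once, avoiding any monochromatic pair, so W(133, 2) > 133. For {1, ..., 134}, pigeonhole forces two integers of the same colour, which form a monochromatic 2-AP. Hence W(133, 2) = 134.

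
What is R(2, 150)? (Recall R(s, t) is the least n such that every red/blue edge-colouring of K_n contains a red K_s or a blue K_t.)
R(2, 150) = 150

R(2, k) = k for all k ≥ 2: in a 2-colouring of K_k, either some edge is red (a red K_2) or all edges are blue (a blue K_k). And K_{149} coloured all-blue has no blue K_150, so R(2, 150) > 149. Hence R(2, 150) = 150.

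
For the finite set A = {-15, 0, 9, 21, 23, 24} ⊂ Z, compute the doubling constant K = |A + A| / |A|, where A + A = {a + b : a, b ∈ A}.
K = |A + A| / |A| = 20/6 = 10/3

Enumerate A + A = {a + b : a, b ∈ A}. With |A| = 6, there are |A|^2 = 36 ordered sum pairs; collecting distinct values, A + A = {-30, -15, -6, 0, 6, 8, 9, 18, 21, 23, 24, 30, 32, 33, 42, 44, 45, 46, 47, 48}, so |A + A| = 20. Thus K = 20/6 = 10/3. For comparison, the minimum possible |A + A| over all 6-element sets is 2·6 − 1 = 11 (so min K = 11/6), attained only by arithmetic progressions.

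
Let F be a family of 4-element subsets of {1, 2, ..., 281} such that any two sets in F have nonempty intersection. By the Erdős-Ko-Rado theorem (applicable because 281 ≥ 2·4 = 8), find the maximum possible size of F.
max |F| = C(280, 3) = 3619560

The Erdős-Ko-Rado theorem states: for n ≥ 2k, an intersecting family of k-subsets of an n-element set has size at most C(n − 1, k − 1), with equality for 'star' families {A ⊆ [n] : |A| = k, i ∈ A} (fix an element i). For n = 281, k = 4: C(280, 3) = 3619560.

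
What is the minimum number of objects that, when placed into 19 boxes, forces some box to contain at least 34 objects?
n = (34 − 1)·19 + 1 = 628

By the generalised pigeonhole principle, to guarantee some box contains ≥ r objects we need more than (r − 1) · k objects total. Threshold: n = (r − 1) · k + 1. With r = 34 and k = 19: n = 33 · 19 + 1 = 627 + 1 = 628. For n = 627 = 33 · 19, we can put exactly 33 objects in every box, avoiding 34 in any single one — so 628 is tight.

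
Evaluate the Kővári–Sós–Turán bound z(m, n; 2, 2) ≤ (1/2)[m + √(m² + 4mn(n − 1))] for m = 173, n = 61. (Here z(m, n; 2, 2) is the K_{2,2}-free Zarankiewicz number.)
z(173, 61; 2, 2) ≤ (1/2)[173 + √(173² + 4·173·61·60)] = (1/2)[173 + √2562649] = 886.9138

Kővári–Sós–Turán: let r_1, ..., r_173 be the row sums and z = Σ r_i the total number of 1s. Each pair of columns can share at most one row with both entries 1 (else a 2×2 all-ones block appears), so Σ_i C(r_i, 2) ≤ C(61, 2) = 1830. By convexity Σ_i C(r_i, 2) ≥ 173·C(z/173, 2) = z(z − 173)/(2·173), giving z² − 173z − 173·61·60 ≤ 0 and hence z ≤ (1/2)[173 + √(29929 + 4·633180)] = (1/2)[173 + √2562649] ≈ (1/2)(173 + 1600.8276) = 886.9138.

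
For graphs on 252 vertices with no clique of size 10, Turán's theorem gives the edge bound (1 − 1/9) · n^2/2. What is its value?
Turán density bound = (8/9) · 252^2/2 = 28224

Turán's theorem: ex(n, K_{r+1}) is achieved by the complete r-partite Turán graph T(n, r) with parts as balanced as possible, and is at most (1 − 1/r) · n^2/2. For r = 9, n = 252: the density bound is (8/9) · 63504/2 = 28224. Since 9 ∣ 252, the Turán graph T(252, 9) has parts of equal size 28, and its edge count e(T(252, 9)) = 28224 attains the density bound exactly.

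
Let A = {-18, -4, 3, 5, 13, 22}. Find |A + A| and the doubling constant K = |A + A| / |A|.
K = |A + A| / |A| = 20/6 = 10/3

Enumerate A + A = {a + b : a, b ∈ A}. With |A| = 6, there are |A|^2 = 36 ordered sum pairs; collecting distinct values, A + A = {-36, -22, -15, -13, -8, -5, -1, 1, 4, 6, 8, 9, 10, 16, 18, 25, 26, 27, 35, 44}, so |A + A| = 20. Thus K = 20/6 = 10/3. For comparison, the minimum possible |A + A| over all 6-element sets is 2·6 − 1 = 11 (so min K = 11/6), attained only by arithmetic progressions.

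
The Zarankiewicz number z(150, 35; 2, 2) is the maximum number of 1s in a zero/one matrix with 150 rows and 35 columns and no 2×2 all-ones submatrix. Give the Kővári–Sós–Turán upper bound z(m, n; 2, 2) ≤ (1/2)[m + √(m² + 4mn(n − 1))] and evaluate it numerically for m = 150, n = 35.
z(150, 35; 2, 2) ≤ (1/2)[150 + √(150² + 4·150·35·34)] = (1/2)[150 + √736500] = 504.0979

Kővári–Sós–Turán: let r_1, ..., r_150 be the row sums and z = Σ r_i the total number of 1s. Each pair of columns can share at most one row with both entries 1 (else a 2×2 all-ones block appears), so Σ_i C(r_i, 2) ≤ C(35, 2) = 595. By convexity Σ_i C(r_i, 2) ≥ 150·C(z/150, 2) = z(z − 150)/(2·150), giving z² − 150z − 150·35·34 ≤ 0 and hence z ≤ (1/2)[150 + √(22500 + 4·178500)] = (1/2)[150 + √736500] ≈ (1/2)(150 + 858.1958) = 504.0979.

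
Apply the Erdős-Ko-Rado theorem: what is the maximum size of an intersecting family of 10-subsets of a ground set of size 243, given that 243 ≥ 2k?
max |F| = C(242, 9) = 6748380223931060

Erdős-Ko-Rado (1961): when n ≥ 2k, max |F| = C(n−1, k−1). The bound is attained by the star {A : i ∈ A} for any fixed i ∈ [n]. Here C(243−1, 10−1) = C(242, 9) = 6748380223931060.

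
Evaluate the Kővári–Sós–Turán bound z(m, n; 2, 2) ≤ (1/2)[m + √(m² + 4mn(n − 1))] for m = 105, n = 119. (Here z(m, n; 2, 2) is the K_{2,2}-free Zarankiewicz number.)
z(105, 119; 2, 2) ≤ (1/2)[105 + √(105² + 4·105·119·118)] = (1/2)[105 + √5908665] = 1267.8873

Kővári–Sós–Turán: let r_1, ..., r_105 be the row sums and z = Σ r_i the total number of 1s. Each pair of columns can share at most one row with both entries 1 (else a 2×2 all-ones block appears), so Σ_i C(r_i, 2) ≤ C(119, 2) = 7021. By convexity Σ_i C(r_i, 2) ≥ 105·C(z/105, 2) = z(z − 105)/(2·105), giving z² − 105z − 105·119·118 ≤ 0 and hence z ≤ (1/2)[105 + √(11025 + 4·1474410)] = (1/2)[105 + √5908665] ≈ (1/2)(105 + 2430.7746) = 1267.8873.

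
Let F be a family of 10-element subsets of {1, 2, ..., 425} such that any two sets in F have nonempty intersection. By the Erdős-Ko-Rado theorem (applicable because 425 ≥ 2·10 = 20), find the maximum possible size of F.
max |F| = C(424, 9) = 1120486732851927584

The Erdős-Ko-Rado theorem states: for n ≥ 2k, an intersecting family of k-subsets of an n-element set has size at most C(n − 1, k − 1), with equality for 'star' families {A ⊆ [n] : |A| = k, i ∈ A} (fix an element i). For n = 425, k = 10: C(424, 9) = 1120486732851927584.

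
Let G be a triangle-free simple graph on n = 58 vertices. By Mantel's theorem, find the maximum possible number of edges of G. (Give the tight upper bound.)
ex(58, K_3) = ⌊58^2/4⌋ = 841

Mantel (1907): a triangle-free graph on n vertices has at most ⌊n^2/4⌋ edges, with equality for the complete bipartite graph K_{⌊n/2⌋, ⌈n/2⌉}. For n = 58: ⌊58^2/4⌋ = ⌊3364/4⌋ = 841. The extremal graph is K_{29, 29}, which has 29·29 = 841 edges.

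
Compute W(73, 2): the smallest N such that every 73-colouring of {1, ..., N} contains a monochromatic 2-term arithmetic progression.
W(73, 2) = 73 + 1 = 74

A 2-term AP is any pair of integers, so a monochromatic 2-AP exists iff some colour is used at least twice. With 73 colours, the colouring i ↦ i on {1, ..., 73} uses each colour once, avoiding any monochromatic pair, so W(73, 2) > 73. For {1, ..., 74}, pigeonhole forces two integers of the same colour, which form a monochromatic 2-AP. Hence W(73, 2) = 74.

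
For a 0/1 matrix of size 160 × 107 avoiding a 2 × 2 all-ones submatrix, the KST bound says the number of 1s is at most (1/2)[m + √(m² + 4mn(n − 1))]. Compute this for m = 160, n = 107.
z(160, 107; 2, 2) ≤ (1/2)[160 + √(160² + 4·160·107·106)] = (1/2)[160 + √7284480] = 1429.4888

Kővári–Sós–Turán: let r_1, ..., r_160 be the row sums and z = Σ r_i the total number of 1s. Each pair of columns can share at most one row with both entries 1 (else a 2×2 all-ones block appears), so Σ_i C(r_i, 2) ≤ C(107, 2) = 5671. By convexity Σ_i C(r_i, 2) ≥ 160·C(z/160, 2) = z(z − 160)/(2·160), giving z² − 160z − 160·107·106 ≤ 0 and hence z ≤ (1/2)[160 + √(25600 + 4·1814720)] = (1/2)[160 + √7284480] ≈ (1/2)(160 + 2698.9776) = 1429.4888.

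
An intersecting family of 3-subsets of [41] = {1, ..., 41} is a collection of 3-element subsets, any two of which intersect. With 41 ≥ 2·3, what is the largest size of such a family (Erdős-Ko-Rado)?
max |F| = C(40, 2) = 780

The Erdős-Ko-Rado theorem states: for n ≥ 2k, an intersecting family of k-subsets of an n-element set has size at most C(n − 1, k − 1), with equality for 'star' families {A ⊆ [n] : |A| = k, i ∈ A} (fix an element i). For n = 41, k = 3: C(40, 2) = 780.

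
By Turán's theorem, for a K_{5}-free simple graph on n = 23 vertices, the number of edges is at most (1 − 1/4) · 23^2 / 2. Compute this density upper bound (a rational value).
Turán density bound = (3/4) · 23^2/2 = 1587/8 ≈ 198.375

Turán's theorem: ex(n, K_{r+1}) is achieved by the complete r-partite Turán graph T(n, r) with parts as balanced as possible, and is at most (1 − 1/r) · n^2/2. For r = 4, n = 23: the density bound is (3/4) · 529/2 = 1587/8 ≈ 198.375. The integer-valued extremum is e(T(23, 4)) = 198, which is strictly less than the density bound 1587/8 since 4 ∤ 23 (the parts of T(23, 4) cannot all be equal).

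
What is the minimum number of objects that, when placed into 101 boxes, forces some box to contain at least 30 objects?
n = (30 − 1)·101 + 1 = 2930

By the generalised pigeonhole principle, to guarantee some box contains ≥ r objects we need more than (r − 1) · k objects total. Threshold: n = (r − 1) · k + 1. With r = 30 and k = 101: n = 29 · 101 + 1 = 2929 + 1 = 2930. For n = 2929 = 29 · 101, we can put exactly 29 objects in every box, avoiding 30 in any single one — so 2930 is tight.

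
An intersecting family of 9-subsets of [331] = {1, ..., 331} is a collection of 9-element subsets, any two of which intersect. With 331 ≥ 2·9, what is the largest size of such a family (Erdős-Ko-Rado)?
max |F| = C(330, 8) = 3202280747619525

The Erdős-Ko-Rado theorem states: for n ≥ 2k, an intersecting family of k-subsets of an n-element set has size at most C(n − 1, k − 1), with equality for 'star' families {A ⊆ [n] : |A| = k, i ∈ A} (fix an element i). For n = 331, k = 9: C(330, 8) = 3202280747619525.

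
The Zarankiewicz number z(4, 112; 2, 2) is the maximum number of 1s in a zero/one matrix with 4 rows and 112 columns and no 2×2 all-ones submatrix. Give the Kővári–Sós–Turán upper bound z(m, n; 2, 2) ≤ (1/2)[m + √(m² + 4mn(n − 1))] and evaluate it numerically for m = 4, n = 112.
z(4, 112; 2, 2) ≤ (1/2)[4 + √(4² + 4·4·112·111)] = (1/2)[4 + √198928] = 225.0067

Kővári–Sós–Turán: let r_1, ..., r_4 be the row sums and z = Σ r_i the total number of 1s. Each pair of columns can share at most one row with both entries 1 (else a 2×2 all-ones block appears), so Σ_i C(r_i, 2) ≤ C(112, 2) = 6216. By convexity Σ_i C(r_i, 2) ≥ 4·C(z/4, 2) = z(z − 4)/(2·4), giving z² − 4z − 4·112·111 ≤ 0 and hence z ≤ (1/2)[4 + √(16 + 4·49728)] = (1/2)[4 + √198928] ≈ (1/2)(4 + 446.0135) = 225.0067.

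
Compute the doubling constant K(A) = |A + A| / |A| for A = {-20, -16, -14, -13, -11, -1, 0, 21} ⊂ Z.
K = |A + A| / |A| = 34/8 = 17/4

Enumerate A + A = {a + b : a, b ∈ A}. With |A| = 8, there are |A|^2 = 64 ordered sum pairs; collecting distinct values, A + A = {-40, -36, -34, -33, -32, -31, -30, -29, -28, -27, -26, -25, -24, -22, -21, -20, -17, -16, -15, -14, -13, -12, -11, -2, -1, 0, 1, 5, 7, 8, 10, 20, 21, 42}, so |A + A| = 34. Thus K = 34/8 = 17/4. For comparison, the minimum possible |A + A| over all 8-element sets is 2·8 − 1 = 15 (so min K = 15/8), attained only by arithmetic progressions.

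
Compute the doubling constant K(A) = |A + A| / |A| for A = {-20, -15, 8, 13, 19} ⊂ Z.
K = |A + A| / |A| = 14/5

Enumerate A + A = {a + b : a, b ∈ A}. With |A| = 5, there are |A|^2 = 25 ordered sum pairs; collecting distinct values, A + A = {-40, -35, -30, -12, -7, -2, -1, 4, 16, 21, 26, 27, 32, 38}, so |A + A| = 14. Thus K = 14/5. For comparison, the minimum possible |A + A| over all 5-element sets is 2·5 − 1 = 9 (so min K = 9/5), attained only by arithmetic progressions.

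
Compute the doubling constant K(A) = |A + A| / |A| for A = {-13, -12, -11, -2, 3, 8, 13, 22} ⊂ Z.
K = |A + A| / |A| = 29/8

Enumerate A + A = {a + b : a, b ∈ A}. With |A| = 8, there are |A|^2 = 64 ordered sum pairs; collecting distinct values, A + A = {-26, -25, -24, -23, -22, -15, -14, -13, -10, -9, -8, -5, -4, -3, 0, 1, 2, 6, 9, 10, 11, 16, 20, 21, 25, 26, 30, 35, 44}, so |A + A| = 29. Thus K = 29/8. For comparison, the minimum possible |A + A| over all 8-element sets is 2·8 − 1 = 15 (so min K = 15/8), attained only by arithmetic progressions.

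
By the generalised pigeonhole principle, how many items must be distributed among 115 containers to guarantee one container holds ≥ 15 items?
n = (15 − 1)·115 + 1 = 1611

By the generalised pigeonhole principle, to guarantee some box contains ≥ r objects we need more than (r − 1) · k objects total. Threshold: n = (r − 1) · k + 1. With r = 15 and k = 115: n = 14 · 115 + 1 = 1610 + 1 = 1611. For n = 1610 = 14 · 115, we can put exactly 14 objects in every box, avoiding 15 in any single one — so 1611 is tight.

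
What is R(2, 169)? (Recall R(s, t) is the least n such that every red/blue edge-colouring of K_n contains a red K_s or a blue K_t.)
R(2, 169) = 169

R(2, k) = k for all k ≥ 2: in a 2-colouring of K_k, either some edge is red (a red K_2) or all edges are blue (a blue K_k). And K_{168} coloured all-blue has no blue K_169, so R(2, 169) > 168. Hence R(2, 169) = 169.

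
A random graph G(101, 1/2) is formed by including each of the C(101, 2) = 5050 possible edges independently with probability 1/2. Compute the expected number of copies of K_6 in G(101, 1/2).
E[# K_6] = C(101, 6) · (1/2)^C(6, 2) = 1267339920 / 2^15 = 79208745/2048 ≈ 38676.145020

For each 6-subset S of vertices (there are C(101, 6) = 1267339920 such S), let X_S = 1 if S induces a K_6 (all C(6, 2) = 15 edges present). Then P(X_S = 1) = (1/2)^15 = 1/32768. By linearity of expectation, E[# K_6] = C(101, 6) · (1/2)^15 = 1267339920 / 32768 = 79208745/2048 ≈ 38676.145020.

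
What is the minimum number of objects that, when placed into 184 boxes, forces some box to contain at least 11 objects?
n = (11 − 1)·184 + 1 = 1841

By the generalised pigeonhole principle, to guarantee some box contains ≥ r objects we need more than (r − 1) · k objects total. Threshold: n = (r − 1) · k + 1. With r = 11 and k = 184: n = 10 · 184 + 1 = 1840 + 1 = 1841. For n = 1840 = 10 · 184, we can put exactly 10 objects in every box, avoiding 11 in any single one — so 1841 is tight.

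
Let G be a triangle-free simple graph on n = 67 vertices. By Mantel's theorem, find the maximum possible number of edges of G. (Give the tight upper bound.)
ex(67, K_3) = ⌊67^2/4⌋ = 1122

Mantel (1907): a triangle-free graph on n vertices has at most ⌊n^2/4⌋ edges, with equality for the complete bipartite graph K_{⌊n/2⌋, ⌈n/2⌉}. For n = 67: ⌊67^2/4⌋ = ⌊4489/4⌋ = 1122. The extremal graph is K_{33, 34}, which has 33·34 = 1122 edges.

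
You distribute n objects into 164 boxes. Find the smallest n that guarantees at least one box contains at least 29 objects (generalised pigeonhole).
n = (29 − 1)·164 + 1 = 4593

By the generalised pigeonhole principle, to guarantee some box contains ≥ r objects we need more than (r − 1) · k objects total. Threshold: n = (r − 1) · k + 1. With r = 29 and k = 164: n = 28 · 164 + 1 = 4592 + 1 = 4593. For n = 4592 = 28 · 164, we can put exactly 28 objects in every box, avoiding 29 in any single one — so 4593 is tight.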